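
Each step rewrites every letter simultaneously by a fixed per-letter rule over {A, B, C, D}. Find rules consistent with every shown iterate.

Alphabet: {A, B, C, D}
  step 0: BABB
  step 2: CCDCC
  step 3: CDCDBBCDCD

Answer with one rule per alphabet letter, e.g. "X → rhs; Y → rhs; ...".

  step 2 ⇒ step 3: CCDCC ⇒ CD·CD·BB·CD·CD
    C ↦ CD
    D ↦ BB
    A ↦ C  (constrained at step 0)
    B ↦ A  (constrained at step 0)

A->C, B->A, C->CD, D->BB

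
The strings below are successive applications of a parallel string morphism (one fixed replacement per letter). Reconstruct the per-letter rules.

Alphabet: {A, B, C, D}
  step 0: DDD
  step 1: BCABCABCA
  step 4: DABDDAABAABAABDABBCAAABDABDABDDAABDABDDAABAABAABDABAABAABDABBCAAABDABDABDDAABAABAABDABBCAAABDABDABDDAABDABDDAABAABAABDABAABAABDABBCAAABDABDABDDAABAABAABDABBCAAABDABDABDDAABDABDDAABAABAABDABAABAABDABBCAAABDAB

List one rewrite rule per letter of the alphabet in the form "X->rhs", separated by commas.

A->AAB, B->DAB, C->DD, D->BCA

  step 0 ⇒ step 1: DDD ⇒ BCA·BCA·BCA
    D ↦ BCA
    A ↦ AAB  (constrained at step 1)
    B ↦ DAB  (constrained at step 1)
    C ↦ DD  (constrained at step 1)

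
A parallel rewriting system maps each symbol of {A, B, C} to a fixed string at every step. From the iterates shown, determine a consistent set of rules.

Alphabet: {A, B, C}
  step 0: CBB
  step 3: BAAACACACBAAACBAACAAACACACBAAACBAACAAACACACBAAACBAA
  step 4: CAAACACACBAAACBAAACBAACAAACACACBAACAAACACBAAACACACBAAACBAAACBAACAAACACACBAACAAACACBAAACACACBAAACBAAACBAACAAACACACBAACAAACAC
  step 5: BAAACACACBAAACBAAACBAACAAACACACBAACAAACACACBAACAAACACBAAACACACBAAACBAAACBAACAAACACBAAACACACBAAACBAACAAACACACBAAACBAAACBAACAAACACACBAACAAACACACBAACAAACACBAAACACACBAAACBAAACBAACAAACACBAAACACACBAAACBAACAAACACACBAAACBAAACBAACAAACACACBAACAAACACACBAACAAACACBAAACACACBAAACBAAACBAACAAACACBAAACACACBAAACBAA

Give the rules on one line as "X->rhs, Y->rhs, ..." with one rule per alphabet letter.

  step 4 ⇒ step 5: CAAACACACBAAACBAAACBAACAAACACACBAACAAACACBAAACACACBAAACBAAACBAACAAACACACBAACAAACACBAAACACACBAAACBAAACBAACAAACACACBAACAAACAC ⇒ BAA·AC·AC·AC·BAA·AC·BAA·AC·BAA·CAA·AC·AC·AC·BAA·CAA·AC·AC·AC·BAA·CAA·AC·AC·BAA·AC·AC·AC·BAA·AC·BAA·AC·BAA·CAA·AC·AC·BAA·AC·AC·AC·BAA·AC·BAA·CAA·AC·AC·AC·BAA·AC·BAA·AC·BAA·CAA·AC·AC·AC·BAA·CAA·AC·AC·AC·BAA·CAA·AC·AC·BAA·AC·AC·AC·BAA·AC·BAA·AC·BAA·CAA·AC·AC·BAA·AC·AC·AC·BAA·AC·BAA·CAA·AC·AC·AC·BAA·AC·BAA·AC·BAA·CAA·AC·AC·AC·BAA·CAA·AC·AC·AC·BAA·CAA·AC·AC·BAA·AC·AC·AC·BAA·AC·BAA·AC·BAA·CAA·AC·AC·BAA·AC·AC·AC·BAA·AC·BAA
    A ↦ AC
    B ↦ CAA
    C ↦ BAA

A->AC, B->CAA, C->BAA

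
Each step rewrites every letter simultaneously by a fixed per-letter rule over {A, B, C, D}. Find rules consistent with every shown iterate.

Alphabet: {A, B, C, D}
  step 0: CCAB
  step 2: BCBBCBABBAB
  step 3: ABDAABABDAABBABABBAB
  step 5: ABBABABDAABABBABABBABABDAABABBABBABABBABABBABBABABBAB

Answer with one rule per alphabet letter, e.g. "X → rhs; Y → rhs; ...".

A->B, B->AB, C->DA, D->BC

  step 2 ⇒ step 3: BCBBCBABBAB ⇒ AB·DA·AB·AB·DA·AB·B·AB·AB·B·AB
    A ↦ B
    B ↦ AB
    C ↦ DA
    D ↦ BC  (constrained at step 3)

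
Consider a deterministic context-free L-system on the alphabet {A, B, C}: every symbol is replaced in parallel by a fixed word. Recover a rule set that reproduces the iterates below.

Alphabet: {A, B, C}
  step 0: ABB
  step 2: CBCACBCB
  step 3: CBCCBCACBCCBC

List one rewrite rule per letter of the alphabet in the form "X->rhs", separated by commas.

A->CA, B->C, C->CB

  step 2 ⇒ step 3: CBCACBCB ⇒ CB·C·CB·CA·CB·C·CB·C
    A ↦ CA
    B ↦ C
    C ↦ CB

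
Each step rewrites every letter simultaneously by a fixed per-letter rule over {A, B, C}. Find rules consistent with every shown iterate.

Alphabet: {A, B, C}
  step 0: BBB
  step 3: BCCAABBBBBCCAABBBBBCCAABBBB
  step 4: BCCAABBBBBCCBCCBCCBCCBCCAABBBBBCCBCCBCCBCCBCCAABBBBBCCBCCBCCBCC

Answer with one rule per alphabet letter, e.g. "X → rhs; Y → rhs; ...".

A->BB, B->BCC, C->A

  step 3 ⇒ step 4: BCCAABBBBBCCAABBBBBCCAABBBB ⇒ BCC·A·A·BB·BB·BCC·BCC·BCC·BCC·BCC·A·A·BB·BB·BCC·BCC·BCC·BCC·BCC·A·A·BB·BB·BCC·BCC·BCC·BCC
    A ↦ BB
    B ↦ BCC
    C ↦ A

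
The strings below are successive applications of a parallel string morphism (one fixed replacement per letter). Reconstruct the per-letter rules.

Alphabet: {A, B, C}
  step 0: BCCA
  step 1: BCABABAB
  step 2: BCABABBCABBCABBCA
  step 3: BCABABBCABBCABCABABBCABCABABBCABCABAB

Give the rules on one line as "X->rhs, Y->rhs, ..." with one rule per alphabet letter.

  step 2 ⇒ step 3: BCABABBCABBCABBCA ⇒ BCA·BA·B·BCA·B·BCA·BCA·BA·B·BCA·BCA·BA·B·BCA·BCA·BA·B
    A ↦ B
    B ↦ BCA
    C ↦ BA

A->B, B->BCA, C->BA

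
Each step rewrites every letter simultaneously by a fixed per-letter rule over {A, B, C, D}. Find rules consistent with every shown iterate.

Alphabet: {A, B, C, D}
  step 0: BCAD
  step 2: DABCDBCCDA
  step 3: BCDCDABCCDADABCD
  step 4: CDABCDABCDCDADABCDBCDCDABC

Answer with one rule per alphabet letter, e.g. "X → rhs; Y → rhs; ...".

A->D, B->C, C->DA, D->BC

  step 3 ⇒ step 4: BCDCDABCCDADABCD ⇒ C·DA·BC·DA·BC·D·C·DA·DA·BC·D·BC·D·C·DA·BC
    A ↦ D
    B ↦ C
    C ↦ DA
    D ↦ BC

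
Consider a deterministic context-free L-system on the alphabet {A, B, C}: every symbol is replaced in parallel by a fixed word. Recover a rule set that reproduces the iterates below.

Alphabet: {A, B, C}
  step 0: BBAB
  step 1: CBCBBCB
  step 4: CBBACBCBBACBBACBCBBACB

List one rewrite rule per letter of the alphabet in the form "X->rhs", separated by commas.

  step 0 ⇒ step 1: BBAB ⇒ CB·CB·B·CB
    A ↦ B
    B ↦ CB
    C ↦ A  (constrained at step 1)

A->B, B->CB, C->A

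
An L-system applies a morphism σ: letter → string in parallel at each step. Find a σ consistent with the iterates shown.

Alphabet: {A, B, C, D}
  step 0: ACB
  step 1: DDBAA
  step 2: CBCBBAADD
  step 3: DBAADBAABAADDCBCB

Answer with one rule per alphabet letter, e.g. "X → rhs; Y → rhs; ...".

  step 2 ⇒ step 3: CBCBBAADD ⇒ D·BAA·D·BAA·BAA·D·D·CB·CB
    A ↦ D
    B ↦ BAA
    C ↦ D
    D ↦ CB

A->D, B->BAA, C->D, D->CB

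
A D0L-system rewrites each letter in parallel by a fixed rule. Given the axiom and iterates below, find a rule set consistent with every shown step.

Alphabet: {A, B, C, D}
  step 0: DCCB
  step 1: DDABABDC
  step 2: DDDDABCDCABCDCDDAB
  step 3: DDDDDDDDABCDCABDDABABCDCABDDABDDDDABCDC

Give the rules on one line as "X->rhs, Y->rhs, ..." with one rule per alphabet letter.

  step 2 ⇒ step 3: DDDDABCDCABCDCDDAB ⇒ DD·DD·DD·DD·ABC·DC·AB·DD·AB·ABC·DC·AB·DD·AB·DD·DD·ABC·DC
    A ↦ ABC
    B ↦ DC
    C ↦ AB
    D ↦ DD

A->ABC, B->DC, C->AB, D->DD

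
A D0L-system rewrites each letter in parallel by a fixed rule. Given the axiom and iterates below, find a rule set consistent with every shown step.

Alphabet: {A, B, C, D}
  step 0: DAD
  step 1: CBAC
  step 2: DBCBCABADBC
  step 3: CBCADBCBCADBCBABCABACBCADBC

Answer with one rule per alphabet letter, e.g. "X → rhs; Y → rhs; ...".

A->BA, B->BCA, C->DBC, D->C

  step 2 ⇒ step 3: DBCBCABADBC ⇒ C·BCA·DBC·BCA·DBC·BA·BCA·BA·C·BCA·DBC
    A ↦ BA
    B ↦ BCA
    C ↦ DBC
    D ↦ C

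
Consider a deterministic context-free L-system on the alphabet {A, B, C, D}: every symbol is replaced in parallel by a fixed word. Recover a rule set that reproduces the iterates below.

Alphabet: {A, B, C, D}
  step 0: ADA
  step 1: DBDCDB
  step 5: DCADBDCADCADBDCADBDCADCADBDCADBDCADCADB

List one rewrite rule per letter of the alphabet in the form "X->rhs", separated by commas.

A->DB, B->A, C->A, D->DC

  step 0 ⇒ step 1: ADA ⇒ DB·DC·DB
    A ↦ DB
    D ↦ DC
    B ↦ A  (constrained at step 1)
    C ↦ A  (constrained at step 1)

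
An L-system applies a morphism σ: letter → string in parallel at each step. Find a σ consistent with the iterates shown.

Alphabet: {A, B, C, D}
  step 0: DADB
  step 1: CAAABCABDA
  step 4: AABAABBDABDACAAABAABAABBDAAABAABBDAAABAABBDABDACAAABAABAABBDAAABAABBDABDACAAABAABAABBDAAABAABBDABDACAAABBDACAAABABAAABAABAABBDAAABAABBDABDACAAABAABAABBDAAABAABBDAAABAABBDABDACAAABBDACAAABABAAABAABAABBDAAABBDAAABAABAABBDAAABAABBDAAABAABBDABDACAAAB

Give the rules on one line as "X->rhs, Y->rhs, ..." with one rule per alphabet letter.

  step 0 ⇒ step 1: DADB ⇒ CA·AAB·CA·BDA
    A ↦ AAB
    B ↦ BDA
    D ↦ CA
    C ↦ ABA  (constrained at step 1)

A->AAB, B->BDA, C->ABA, D->CA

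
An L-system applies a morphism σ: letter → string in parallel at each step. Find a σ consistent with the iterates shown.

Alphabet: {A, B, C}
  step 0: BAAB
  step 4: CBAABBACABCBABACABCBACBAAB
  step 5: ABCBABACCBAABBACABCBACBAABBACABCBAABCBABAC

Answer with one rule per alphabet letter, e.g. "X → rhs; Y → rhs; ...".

  step 4 ⇒ step 5: CBAABBACABCBABACABCBACBAAB ⇒ AB·C·BA·BA·C·C·BA·AB·BA·C·AB·C·BA·C·BA·AB·BA·C·AB·C·BA·AB·C·BA·BA·C
    A ↦ BA
    B ↦ C
    C ↦ AB

A->BA, B->C, C->AB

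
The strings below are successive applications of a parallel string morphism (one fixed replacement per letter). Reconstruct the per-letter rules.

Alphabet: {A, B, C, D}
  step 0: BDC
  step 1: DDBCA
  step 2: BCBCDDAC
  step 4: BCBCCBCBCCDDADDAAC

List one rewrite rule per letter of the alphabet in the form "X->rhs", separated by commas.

  step 1 ⇒ step 2: DDBCA ⇒ BC·BC·DD·A·C
    A ↦ C
    B ↦ DD
    C ↦ A
    D ↦ BC

A->C, B->DD, C->A, D->BC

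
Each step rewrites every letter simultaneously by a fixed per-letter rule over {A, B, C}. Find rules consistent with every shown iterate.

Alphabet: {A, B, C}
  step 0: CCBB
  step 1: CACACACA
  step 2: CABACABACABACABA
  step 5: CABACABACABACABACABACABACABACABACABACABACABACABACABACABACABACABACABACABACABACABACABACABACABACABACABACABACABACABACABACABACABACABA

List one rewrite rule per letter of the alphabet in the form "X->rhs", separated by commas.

A->BA, B->CA, C->CA

  step 1 ⇒ step 2: CACACACA ⇒ CA·BA·CA·BA·CA·BA·CA·BA
    A ↦ BA
    C ↦ CA
  step 0 ⇒ step 1: CCBB ⇒ CA·CA·CA·CA
    B ↦ CA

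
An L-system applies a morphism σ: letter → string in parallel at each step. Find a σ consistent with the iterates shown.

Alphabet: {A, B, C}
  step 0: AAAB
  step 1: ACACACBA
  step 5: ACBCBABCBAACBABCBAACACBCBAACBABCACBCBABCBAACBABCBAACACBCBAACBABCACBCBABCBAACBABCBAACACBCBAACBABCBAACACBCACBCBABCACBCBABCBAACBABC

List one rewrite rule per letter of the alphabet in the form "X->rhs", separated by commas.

A->AC, B->BA, C->BC

  step 0 ⇒ step 1: AAAB ⇒ AC·AC·AC·BA
    A ↦ AC
    B ↦ BA
    C ↦ BC  (constrained at step 1)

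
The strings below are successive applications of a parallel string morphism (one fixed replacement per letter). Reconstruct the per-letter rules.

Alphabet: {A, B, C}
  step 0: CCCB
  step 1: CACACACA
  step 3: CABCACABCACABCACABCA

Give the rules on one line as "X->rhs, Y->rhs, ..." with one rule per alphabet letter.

A->B, B->CA, C->CA

  step 0 ⇒ step 1: CCCB ⇒ CA·CA·CA·CA
    B ↦ CA
    C ↦ CA
    A ↦ B  (constrained at step 1)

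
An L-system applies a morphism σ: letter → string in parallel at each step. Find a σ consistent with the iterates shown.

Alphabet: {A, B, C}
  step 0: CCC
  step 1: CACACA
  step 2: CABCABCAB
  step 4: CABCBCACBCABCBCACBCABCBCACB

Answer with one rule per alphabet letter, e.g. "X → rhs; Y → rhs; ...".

  step 1 ⇒ step 2: CACACA ⇒ CA·B·CA·B·CA·B
    A ↦ B
    C ↦ CA
    B ↦ CB  (constrained at step 2)

A->B, B->CB, C->CA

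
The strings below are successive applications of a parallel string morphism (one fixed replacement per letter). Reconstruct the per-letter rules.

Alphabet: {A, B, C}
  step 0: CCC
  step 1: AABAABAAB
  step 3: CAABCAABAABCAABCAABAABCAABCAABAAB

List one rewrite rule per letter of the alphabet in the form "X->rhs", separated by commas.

  step 0 ⇒ step 1: CCC ⇒ AAB·AAB·AAB
    C ↦ AAB
    A ↦ BC  (constrained at step 1)
    B ↦ C  (constrained at step 1)

A->BC, B->C, C->AAB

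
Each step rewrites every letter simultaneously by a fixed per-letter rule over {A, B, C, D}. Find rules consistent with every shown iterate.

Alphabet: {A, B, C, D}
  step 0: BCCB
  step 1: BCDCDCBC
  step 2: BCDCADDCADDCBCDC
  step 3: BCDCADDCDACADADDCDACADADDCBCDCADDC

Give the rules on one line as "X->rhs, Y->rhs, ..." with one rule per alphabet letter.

  step 2 ⇒ step 3: BCDCADDCADDCBCDC ⇒ BC·DC·AD·DC·DAC·AD·AD·DC·DAC·AD·AD·DC·BC·DC·AD·DC
    A ↦ DAC
    B ↦ BC
    C ↦ DC
    D ↦ AD

A->DAC, B->BC, C->DC, D->AD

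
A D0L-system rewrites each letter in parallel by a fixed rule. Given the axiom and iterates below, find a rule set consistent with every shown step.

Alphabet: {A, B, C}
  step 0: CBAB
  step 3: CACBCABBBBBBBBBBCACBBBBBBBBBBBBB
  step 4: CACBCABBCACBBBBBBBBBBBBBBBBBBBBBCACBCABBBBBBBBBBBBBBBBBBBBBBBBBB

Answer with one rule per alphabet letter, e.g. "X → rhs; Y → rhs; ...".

  step 3 ⇒ step 4: CACBCABBBBBBBBBBCACBBBBBBBBBBBBB ⇒ CA·CB·CA·BB·CA·CB·BB·BB·BB·BB·BB·BB·BB·BB·BB·BB·CA·CB·CA·BB·BB·BB·BB·BB·BB·BB·BB·BB·BB·BB·BB·BB
    A ↦ CB
    B ↦ BB
    C ↦ CA

A->CB, B->BB, C->CA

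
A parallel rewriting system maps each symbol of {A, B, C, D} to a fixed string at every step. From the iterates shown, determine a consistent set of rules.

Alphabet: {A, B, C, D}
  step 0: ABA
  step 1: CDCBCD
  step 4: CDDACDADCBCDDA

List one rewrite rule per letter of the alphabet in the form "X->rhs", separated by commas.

  step 0 ⇒ step 1: ABA ⇒ CD·CB·CD
    A ↦ CD
    B ↦ CB
    C ↦ D  (constrained at step 1)
    D ↦ A  (constrained at step 1)

A->CD, B->CB, C->D, D->A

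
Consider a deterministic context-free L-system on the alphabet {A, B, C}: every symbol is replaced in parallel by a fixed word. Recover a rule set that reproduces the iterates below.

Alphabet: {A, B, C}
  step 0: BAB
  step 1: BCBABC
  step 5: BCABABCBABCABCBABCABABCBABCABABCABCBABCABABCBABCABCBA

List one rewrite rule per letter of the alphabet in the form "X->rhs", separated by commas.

A->BA, B->BC, C->A

  step 0 ⇒ step 1: BAB ⇒ BC·BA·BC
    A ↦ BA
    B ↦ BC
    C ↦ A  (constrained at step 1)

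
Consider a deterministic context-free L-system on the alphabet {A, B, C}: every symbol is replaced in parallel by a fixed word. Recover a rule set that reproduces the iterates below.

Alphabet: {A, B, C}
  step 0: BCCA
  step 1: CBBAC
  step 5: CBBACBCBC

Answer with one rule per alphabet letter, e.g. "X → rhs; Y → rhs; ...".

A->AC, B->C, C->B

  step 0 ⇒ step 1: BCCA ⇒ C·B·B·AC
    A ↦ AC
    B ↦ C
    C ↦ B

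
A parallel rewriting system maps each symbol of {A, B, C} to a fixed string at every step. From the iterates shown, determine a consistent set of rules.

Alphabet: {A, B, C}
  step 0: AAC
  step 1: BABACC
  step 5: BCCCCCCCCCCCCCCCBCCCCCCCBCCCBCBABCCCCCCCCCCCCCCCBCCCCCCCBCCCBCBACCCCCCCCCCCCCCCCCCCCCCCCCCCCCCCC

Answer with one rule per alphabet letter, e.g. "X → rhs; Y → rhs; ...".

  step 0 ⇒ step 1: AAC ⇒ BA·BA·CC
    A ↦ BA
    C ↦ CC
    B ↦ BC  (constrained at step 1)

A->BA, B->BC, C->CC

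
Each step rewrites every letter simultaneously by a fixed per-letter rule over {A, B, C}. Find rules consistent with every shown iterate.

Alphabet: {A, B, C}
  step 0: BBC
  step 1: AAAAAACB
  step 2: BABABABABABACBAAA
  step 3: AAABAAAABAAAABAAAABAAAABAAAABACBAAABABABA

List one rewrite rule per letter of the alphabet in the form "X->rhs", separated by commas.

A->BA, B->AAA, C->CB

  step 2 ⇒ step 3: BABABABABABACBAAA ⇒ AAA·BA·AAA·BA·AAA·BA·AAA·BA·AAA·BA·AAA·BA·CB·AAA·BA·BA·BA
    A ↦ BA
    B ↦ AAA
    C ↦ CB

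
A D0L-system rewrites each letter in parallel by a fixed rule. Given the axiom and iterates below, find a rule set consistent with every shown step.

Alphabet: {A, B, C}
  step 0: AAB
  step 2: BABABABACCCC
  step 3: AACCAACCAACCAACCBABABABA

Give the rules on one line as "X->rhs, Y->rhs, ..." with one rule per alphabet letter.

  step 2 ⇒ step 3: BABABABACCCC ⇒ AA·CC·AA·CC·AA·CC·AA·CC·BA·BA·BA·BA
    A ↦ CC
    B ↦ AA
    C ↦ BA

A->CC, B->AA, C->BA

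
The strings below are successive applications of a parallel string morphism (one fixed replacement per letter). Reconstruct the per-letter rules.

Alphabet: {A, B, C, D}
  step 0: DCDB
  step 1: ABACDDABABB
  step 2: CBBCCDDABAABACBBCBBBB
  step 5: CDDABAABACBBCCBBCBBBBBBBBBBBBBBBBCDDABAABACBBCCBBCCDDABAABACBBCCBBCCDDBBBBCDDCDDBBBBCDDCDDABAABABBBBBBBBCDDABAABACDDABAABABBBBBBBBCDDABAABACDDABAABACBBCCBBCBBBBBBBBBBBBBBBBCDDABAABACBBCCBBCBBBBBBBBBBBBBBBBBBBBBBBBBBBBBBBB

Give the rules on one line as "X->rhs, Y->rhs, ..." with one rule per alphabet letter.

A->C, B->BB, C->CDD, D->ABA

  step 1 ⇒ step 2: ABACDDABABB ⇒ C·BB·C·CDD·ABA·ABA·C·BB·C·BB·BB
    A ↦ C
    B ↦ BB
    C ↦ CDD
    D ↦ ABA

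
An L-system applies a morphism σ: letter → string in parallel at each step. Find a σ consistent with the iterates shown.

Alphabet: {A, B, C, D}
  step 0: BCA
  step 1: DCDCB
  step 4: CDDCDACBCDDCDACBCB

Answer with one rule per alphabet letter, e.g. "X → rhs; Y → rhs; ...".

A->CB, B->D, C->CD, D->A

  step 0 ⇒ step 1: BCA ⇒ D·CD·CB
    A ↦ CB
    B ↦ D
    C ↦ CD
    D ↦ A  (constrained at step 1)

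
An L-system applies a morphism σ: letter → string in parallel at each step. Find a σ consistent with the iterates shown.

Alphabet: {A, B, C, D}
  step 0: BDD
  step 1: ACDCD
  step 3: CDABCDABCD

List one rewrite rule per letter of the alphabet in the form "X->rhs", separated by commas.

  step 0 ⇒ step 1: BDD ⇒ A·CD·CD
    B ↦ A
    D ↦ CD
    A ↦ D  (constrained at step 1)
    C ↦ B  (constrained at step 1)

A->D, B->A, C->B, D->CD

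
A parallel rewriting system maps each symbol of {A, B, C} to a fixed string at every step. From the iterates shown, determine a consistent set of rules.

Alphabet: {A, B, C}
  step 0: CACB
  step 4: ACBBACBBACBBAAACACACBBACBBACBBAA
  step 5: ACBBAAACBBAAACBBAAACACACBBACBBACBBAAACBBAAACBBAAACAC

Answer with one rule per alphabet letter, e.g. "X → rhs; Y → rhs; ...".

  step 4 ⇒ step 5: ACBBACBBACBBAAACACACBBACBBACBBAA ⇒ AC·BB·A·A·AC·BB·A·A·AC·BB·A·A·AC·AC·AC·BB·AC·BB·AC·BB·A·A·AC·BB·A·A·AC·BB·A·A·AC·AC
    A ↦ AC
    B ↦ A
    C ↦ BB

A->AC, B->A, C->BB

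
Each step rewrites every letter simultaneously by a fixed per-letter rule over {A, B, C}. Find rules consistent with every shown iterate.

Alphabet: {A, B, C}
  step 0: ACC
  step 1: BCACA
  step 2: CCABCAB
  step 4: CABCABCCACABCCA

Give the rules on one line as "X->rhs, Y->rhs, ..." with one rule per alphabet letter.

  step 1 ⇒ step 2: BCACA ⇒ C·CA·B·CA·B
    A ↦ B
    B ↦ C
    C ↦ CA

A->B, B->C, C->CA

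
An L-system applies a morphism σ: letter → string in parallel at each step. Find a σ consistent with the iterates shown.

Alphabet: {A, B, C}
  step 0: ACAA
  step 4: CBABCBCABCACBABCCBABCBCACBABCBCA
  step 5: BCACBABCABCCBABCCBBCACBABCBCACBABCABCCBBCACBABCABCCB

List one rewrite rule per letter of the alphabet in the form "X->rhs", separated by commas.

A->CB, B->A, C->BC

  step 4 ⇒ step 5: CBABCBCABCACBABCCBABCBCACBABCBCA ⇒ BC·A·CB·A·BC·A·BC·CB·A·BC·CB·BC·A·CB·A·BC·BC·A·CB·A·BC·A·BC·CB·BC·A·CB·A·BC·A·BC·CB
    A ↦ CB
    B ↦ A
    C ↦ BC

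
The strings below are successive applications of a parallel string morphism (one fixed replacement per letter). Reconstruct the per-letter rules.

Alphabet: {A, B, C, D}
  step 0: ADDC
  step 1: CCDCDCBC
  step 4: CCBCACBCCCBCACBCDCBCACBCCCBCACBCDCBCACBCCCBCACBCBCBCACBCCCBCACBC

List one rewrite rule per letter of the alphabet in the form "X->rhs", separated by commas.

A->CC, B->AC, C->BC, D->DC

  step 0 ⇒ step 1: ADDC ⇒ CC·DC·DC·BC
    A ↦ CC
    C ↦ BC
    D ↦ DC
    B ↦ AC  (constrained at step 1)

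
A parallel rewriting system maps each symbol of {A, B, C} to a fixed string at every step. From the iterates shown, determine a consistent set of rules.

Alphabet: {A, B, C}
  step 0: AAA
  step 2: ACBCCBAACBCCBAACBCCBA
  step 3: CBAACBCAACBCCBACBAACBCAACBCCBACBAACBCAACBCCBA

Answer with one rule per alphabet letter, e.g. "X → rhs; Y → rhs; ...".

  step 2 ⇒ step 3: ACBCCBAACBCCBAACBCCBA ⇒ CBA·A·CBC·A·A·CBC·CBA·CBA·A·CBC·A·A·CBC·CBA·CBA·A·CBC·A·A·CBC·CBA
    A ↦ CBA
    B ↦ CBC
    C ↦ A

A->CBA, B->CBC, C->A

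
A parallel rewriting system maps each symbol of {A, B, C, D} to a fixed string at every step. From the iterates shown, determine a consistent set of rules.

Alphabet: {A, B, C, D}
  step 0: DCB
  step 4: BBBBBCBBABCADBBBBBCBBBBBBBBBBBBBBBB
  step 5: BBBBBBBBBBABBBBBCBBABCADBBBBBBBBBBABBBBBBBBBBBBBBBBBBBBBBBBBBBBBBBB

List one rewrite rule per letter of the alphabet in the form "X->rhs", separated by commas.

A->BC, B->BB, C->A, D->AD

  step 4 ⇒ step 5: BBBBBCBBABCADBBBBBCBBBBBBBBBBBBBBBB ⇒ BB·BB·BB·BB·BB·A·BB·BB·BC·BB·A·BC·AD·BB·BB·BB·BB·BB·A·BB·BB·BB·BB·BB·BB·BB·BB·BB·BB·BB·BB·BB·BB·BB·BB
    A ↦ BC
    B ↦ BB
    C ↦ A
    D ↦ AD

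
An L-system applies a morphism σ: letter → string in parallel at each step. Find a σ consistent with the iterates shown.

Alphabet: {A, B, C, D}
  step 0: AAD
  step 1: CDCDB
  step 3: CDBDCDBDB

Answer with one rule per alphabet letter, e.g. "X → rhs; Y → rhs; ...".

A->CD, B->D, C->AD, D->B

  step 0 ⇒ step 1: AAD ⇒ CD·CD·B
    A ↦ CD
    D ↦ B
    B ↦ D  (constrained at step 1)
    C ↦ AD  (constrained at step 1)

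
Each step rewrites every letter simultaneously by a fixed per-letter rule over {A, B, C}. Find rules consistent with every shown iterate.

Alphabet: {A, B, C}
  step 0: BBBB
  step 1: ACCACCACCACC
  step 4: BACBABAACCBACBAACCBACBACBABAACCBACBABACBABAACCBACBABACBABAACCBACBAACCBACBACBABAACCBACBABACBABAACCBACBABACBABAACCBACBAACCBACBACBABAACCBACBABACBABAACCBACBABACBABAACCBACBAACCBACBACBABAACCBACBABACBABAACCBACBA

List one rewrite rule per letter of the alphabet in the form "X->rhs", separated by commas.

A->BAC, B->ACC, C->BA

  step 0 ⇒ step 1: BBBB ⇒ ACC·ACC·ACC·ACC
    B ↦ ACC
    A ↦ BAC  (constrained at step 1)
    C ↦ BA  (constrained at step 1)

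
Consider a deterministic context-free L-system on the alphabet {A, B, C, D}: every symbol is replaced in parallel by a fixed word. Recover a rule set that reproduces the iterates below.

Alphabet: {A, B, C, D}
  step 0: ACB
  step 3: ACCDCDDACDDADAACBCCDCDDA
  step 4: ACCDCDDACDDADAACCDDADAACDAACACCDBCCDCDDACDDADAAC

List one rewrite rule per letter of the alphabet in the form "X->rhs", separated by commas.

A->AC, B->BC, C->CD, D->DA

  step 3 ⇒ step 4: ACCDCDDACDDADAACBCCDCDDA ⇒ AC·CD·CD·DA·CD·DA·DA·AC·CD·DA·DA·AC·DA·AC·AC·CD·BC·CD·CD·DA·CD·DA·DA·AC
    A ↦ AC
    B ↦ BC
    C ↦ CD
    D ↦ DA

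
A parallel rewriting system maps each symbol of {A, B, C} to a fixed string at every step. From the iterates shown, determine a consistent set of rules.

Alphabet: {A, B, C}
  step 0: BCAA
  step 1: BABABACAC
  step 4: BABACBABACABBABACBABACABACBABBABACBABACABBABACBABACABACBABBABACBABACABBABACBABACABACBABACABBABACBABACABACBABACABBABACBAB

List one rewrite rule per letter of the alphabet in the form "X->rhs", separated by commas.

  step 0 ⇒ step 1: BCAA ⇒ BAB·AB·AC·AC
    A ↦ AC
    B ↦ BAB
    C ↦ AB

A->AC, B->BAB, C->AB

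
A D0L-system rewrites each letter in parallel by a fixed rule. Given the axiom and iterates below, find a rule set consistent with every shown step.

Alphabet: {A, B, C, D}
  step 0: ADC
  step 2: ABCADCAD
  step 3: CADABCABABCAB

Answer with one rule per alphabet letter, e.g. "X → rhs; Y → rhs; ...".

A->CA, B->D, C->AB, D->B

  step 2 ⇒ step 3: ABCADCAD ⇒ CA·D·AB·CA·B·AB·CA·B
    A ↦ CA
    B ↦ D
    C ↦ AB
    D ↦ B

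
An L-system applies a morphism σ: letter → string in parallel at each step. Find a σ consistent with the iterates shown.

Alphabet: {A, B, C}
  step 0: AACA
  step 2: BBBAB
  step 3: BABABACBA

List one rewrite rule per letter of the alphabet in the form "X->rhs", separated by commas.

  step 2 ⇒ step 3: BBBAB ⇒ BA·BA·BA·C·BA
    A ↦ C
    B ↦ BA
    C ↦ B  (constrained at step 0)

A->C, B->BA, C->B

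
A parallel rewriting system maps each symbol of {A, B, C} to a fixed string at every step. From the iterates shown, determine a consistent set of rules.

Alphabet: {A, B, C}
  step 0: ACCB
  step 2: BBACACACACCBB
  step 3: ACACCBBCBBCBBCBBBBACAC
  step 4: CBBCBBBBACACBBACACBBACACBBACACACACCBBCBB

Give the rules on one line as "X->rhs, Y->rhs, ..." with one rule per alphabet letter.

A->C, B->AC, C->BB

  step 3 ⇒ step 4: ACACCBBCBBCBBCBBBBACAC ⇒ C·BB·C·BB·BB·AC·AC·BB·AC·AC·BB·AC·AC·BB·AC·AC·AC·AC·C·BB·C·BB
    A ↦ C
    B ↦ AC
    C ↦ BB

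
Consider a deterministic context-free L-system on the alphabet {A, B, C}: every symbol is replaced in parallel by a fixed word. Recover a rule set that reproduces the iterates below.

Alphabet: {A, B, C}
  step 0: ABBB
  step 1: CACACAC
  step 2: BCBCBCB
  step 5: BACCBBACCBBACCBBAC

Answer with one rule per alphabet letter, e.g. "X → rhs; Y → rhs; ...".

  step 1 ⇒ step 2: CACACAC ⇒ B·C·B·C·B·C·B
    A ↦ C
    C ↦ B
  step 0 ⇒ step 1: ABBB ⇒ C·AC·AC·AC
    B ↦ AC

A->C, B->AC, C->B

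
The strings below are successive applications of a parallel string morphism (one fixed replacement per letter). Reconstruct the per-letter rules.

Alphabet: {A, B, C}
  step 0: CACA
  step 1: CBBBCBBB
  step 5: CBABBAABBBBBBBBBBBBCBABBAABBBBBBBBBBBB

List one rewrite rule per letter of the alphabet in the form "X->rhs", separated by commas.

A->BB, B->A, C->CB

  step 0 ⇒ step 1: CACA ⇒ CB·BB·CB·BB
    A ↦ BB
    C ↦ CB
    B ↦ A  (constrained at step 1)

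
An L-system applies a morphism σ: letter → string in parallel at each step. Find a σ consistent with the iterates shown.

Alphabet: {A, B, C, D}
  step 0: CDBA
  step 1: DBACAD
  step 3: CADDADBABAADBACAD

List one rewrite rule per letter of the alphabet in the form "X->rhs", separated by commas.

  step 0 ⇒ step 1: CDBA ⇒ D·BA·C·AD
    A ↦ AD
    B ↦ C
    C ↦ D
    D ↦ BA

A->AD, B->C, C->D, D->BA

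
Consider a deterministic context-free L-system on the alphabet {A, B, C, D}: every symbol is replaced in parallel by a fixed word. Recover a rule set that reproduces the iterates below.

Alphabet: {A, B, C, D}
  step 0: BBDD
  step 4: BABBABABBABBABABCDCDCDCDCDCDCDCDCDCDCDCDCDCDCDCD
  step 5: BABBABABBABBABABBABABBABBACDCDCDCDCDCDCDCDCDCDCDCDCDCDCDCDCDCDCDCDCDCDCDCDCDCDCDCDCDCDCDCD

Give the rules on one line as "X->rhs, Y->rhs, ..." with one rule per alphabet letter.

A->B, B->BA, C->CD, D->CD

  step 4 ⇒ step 5: BABBABABBABBABABCDCDCDCDCDCDCDCDCDCDCDCDCDCDCDCD ⇒ BA·B·BA·BA·B·BA·B·BA·BA·B·BA·BA·B·BA·B·BA·CD·CD·CD·CD·CD·CD·CD·CD·CD·CD·CD·CD·CD·CD·CD·CD·CD·CD·CD·CD·CD·CD·CD·CD·CD·CD·CD·CD·CD·CD·CD·CD
    A ↦ B
    B ↦ BA
    C ↦ CD
    D ↦ CD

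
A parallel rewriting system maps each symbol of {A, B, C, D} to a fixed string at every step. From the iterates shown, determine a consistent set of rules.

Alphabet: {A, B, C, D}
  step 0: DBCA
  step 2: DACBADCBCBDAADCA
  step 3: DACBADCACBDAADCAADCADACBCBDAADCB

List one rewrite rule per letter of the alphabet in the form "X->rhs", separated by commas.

A->CB, B->CA, C->AD, D->DA

  step 2 ⇒ step 3: DACBADCBCBDAADCA ⇒ DA·CB·AD·CA·CB·DA·AD·CA·AD·CA·DA·CB·CB·DA·AD·CB
    A ↦ CB
    B ↦ CA
    C ↦ AD
    D ↦ DA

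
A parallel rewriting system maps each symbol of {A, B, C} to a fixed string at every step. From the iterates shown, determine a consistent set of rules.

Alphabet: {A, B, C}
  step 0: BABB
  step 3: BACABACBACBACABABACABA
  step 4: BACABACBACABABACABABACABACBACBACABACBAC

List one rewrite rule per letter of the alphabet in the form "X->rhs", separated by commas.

A->C, B->BA, C->ABA

  step 3 ⇒ step 4: BACABACBACBACABABACABA ⇒ BA·C·ABA·C·BA·C·ABA·BA·C·ABA·BA·C·ABA·C·BA·C·BA·C·ABA·C·BA·C
    A ↦ C
    B ↦ BA
    C ↦ ABA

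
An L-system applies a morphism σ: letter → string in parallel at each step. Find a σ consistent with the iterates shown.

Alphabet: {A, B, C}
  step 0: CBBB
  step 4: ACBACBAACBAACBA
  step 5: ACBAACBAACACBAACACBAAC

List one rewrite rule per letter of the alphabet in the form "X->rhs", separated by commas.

  step 4 ⇒ step 5: ACBACBAACBAACBA ⇒ AC·B·A·AC·B·A·AC·AC·B·A·AC·AC·B·A·AC
    A ↦ AC
    B ↦ A
    C ↦ B

A->AC, B->A, C->B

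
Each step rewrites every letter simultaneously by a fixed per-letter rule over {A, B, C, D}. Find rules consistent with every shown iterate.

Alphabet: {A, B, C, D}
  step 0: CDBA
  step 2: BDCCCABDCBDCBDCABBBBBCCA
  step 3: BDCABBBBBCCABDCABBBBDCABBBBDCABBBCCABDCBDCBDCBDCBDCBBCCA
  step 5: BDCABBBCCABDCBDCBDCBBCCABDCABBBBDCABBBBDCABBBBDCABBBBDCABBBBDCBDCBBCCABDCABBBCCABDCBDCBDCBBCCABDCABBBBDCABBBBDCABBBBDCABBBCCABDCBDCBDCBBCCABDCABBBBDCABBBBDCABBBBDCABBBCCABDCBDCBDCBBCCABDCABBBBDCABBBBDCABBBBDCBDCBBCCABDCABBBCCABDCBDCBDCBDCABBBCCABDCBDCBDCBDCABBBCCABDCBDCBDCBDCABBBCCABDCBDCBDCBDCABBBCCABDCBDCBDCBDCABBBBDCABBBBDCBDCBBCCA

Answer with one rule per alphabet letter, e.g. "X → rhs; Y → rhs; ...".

  step 2 ⇒ step 3: BDCCCABDCBDCBDCABBBBBCCA ⇒ BDC·ABB·B·B·B·CCA·BDC·ABB·B·BDC·ABB·B·BDC·ABB·B·CCA·BDC·BDC·BDC·BDC·BDC·B·B·CCA
    A ↦ CCA
    B ↦ BDC
    C ↦ B
    D ↦ ABB

A->CCA, B->BDC, C->B, D->ABB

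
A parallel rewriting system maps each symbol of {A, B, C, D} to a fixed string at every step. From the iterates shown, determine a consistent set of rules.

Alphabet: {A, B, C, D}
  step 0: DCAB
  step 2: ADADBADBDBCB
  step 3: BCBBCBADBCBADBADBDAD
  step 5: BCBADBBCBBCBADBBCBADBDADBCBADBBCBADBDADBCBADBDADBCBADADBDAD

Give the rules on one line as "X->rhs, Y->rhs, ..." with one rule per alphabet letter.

A->BC, B->AD, C->BD, D->B

  step 2 ⇒ step 3: ADADBADBDBCB ⇒ BC·B·BC·B·AD·BC·B·AD·B·AD·BD·AD
    A ↦ BC
    B ↦ AD
    C ↦ BD
    D ↦ B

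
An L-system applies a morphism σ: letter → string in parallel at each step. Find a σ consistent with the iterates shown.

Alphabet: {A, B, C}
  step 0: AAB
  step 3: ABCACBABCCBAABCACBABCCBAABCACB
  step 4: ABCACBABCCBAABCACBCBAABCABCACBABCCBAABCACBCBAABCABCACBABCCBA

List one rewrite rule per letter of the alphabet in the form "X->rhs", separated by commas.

  step 3 ⇒ step 4: ABCACBABCCBAABCACBABCCBAABCACB ⇒ ABC·A·CB·ABC·CB·A·ABC·A·CB·CB·A·ABC·ABC·A·CB·ABC·CB·A·ABC·A·CB·CB·A·ABC·ABC·A·CB·ABC·CB·A
    A ↦ ABC
    B ↦ A
    C ↦ CB

A->ABC, B->A, C->CB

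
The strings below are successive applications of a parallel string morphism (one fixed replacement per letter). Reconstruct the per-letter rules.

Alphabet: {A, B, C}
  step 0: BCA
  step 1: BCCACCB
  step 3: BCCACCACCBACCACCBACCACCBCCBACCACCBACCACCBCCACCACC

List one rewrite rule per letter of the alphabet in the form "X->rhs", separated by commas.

  step 0 ⇒ step 1: BCA ⇒ BCC·ACC·B
    A ↦ B
    B ↦ BCC
    C ↦ ACC

A->B, B->BCC, C->ACC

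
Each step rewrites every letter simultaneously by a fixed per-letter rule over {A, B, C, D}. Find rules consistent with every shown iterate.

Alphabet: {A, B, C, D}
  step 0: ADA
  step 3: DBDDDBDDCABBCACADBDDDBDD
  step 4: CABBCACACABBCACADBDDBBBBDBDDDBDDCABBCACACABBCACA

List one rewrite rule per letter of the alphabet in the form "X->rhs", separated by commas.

  step 3 ⇒ step 4: DBDDDBDDCABBCACADBDDDBDD ⇒ CA·BB·CA·CA·CA·BB·CA·CA·DB·DD·BB·BB·DB·DD·DB·DD·CA·BB·CA·CA·CA·BB·CA·CA
    A ↦ DD
    B ↦ BB
    C ↦ DB
    D ↦ CA

A->DD, B->BB, C->DB, D->CA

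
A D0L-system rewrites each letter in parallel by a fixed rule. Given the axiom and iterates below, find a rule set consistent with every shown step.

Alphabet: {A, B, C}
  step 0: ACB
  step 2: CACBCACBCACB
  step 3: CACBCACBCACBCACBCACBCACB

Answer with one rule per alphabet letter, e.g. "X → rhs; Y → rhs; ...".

  step 2 ⇒ step 3: CACBCACBCACB ⇒ CA·CB·CA·CB·CA·CB·CA·CB·CA·CB·CA·CB
    A ↦ CB
    B ↦ CB
    C ↦ CA

A->CB, B->CB, C->CA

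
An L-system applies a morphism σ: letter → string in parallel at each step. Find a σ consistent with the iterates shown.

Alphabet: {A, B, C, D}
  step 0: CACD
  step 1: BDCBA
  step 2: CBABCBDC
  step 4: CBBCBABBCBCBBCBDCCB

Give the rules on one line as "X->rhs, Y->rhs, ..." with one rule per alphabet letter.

A->DC, B->CB, C->B, D->A

  step 1 ⇒ step 2: BDCBA ⇒ CB·A·B·CB·DC
    A ↦ DC
    B ↦ CB
    C ↦ B
    D ↦ A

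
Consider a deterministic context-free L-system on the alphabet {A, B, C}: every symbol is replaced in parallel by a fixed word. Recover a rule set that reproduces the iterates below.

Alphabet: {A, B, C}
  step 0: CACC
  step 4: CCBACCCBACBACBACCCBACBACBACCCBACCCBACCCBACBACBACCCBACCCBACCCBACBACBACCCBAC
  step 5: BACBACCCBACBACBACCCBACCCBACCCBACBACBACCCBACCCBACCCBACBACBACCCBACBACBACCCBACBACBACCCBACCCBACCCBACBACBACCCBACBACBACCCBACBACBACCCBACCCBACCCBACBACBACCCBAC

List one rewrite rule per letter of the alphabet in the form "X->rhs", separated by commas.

  step 4 ⇒ step 5: CCBACCCBACBACBACCCBACBACBACCCBACCCBACCCBACBACBACCCBACCCBACCCBACBACBACCCBAC ⇒ BAC·BAC·C·C·BAC·BAC·BAC·C·C·BAC·C·C·BAC·C·C·BAC·BAC·BAC·C·C·BAC·C·C·BAC·C·C·BAC·BAC·BAC·C·C·BAC·BAC·BAC·C·C·BAC·BAC·BAC·C·C·BAC·C·C·BAC·C·C·BAC·BAC·BAC·C·C·BAC·BAC·BAC·C·C·BAC·BAC·BAC·C·C·BAC·C·C·BAC·C·C·BAC·BAC·BAC·C·C·BAC
    A ↦ C
    B ↦ C
    C ↦ BAC

A->C, B->C, C->BAC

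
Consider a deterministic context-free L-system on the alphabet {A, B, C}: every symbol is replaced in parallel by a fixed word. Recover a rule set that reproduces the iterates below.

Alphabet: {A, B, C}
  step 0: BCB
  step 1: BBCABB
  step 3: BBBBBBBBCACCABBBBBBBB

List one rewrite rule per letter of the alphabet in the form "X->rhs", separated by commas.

  step 0 ⇒ step 1: BCB ⇒ BB·CA·BB
    B ↦ BB
    C ↦ CA
    A ↦ C  (constrained at step 1)

A->C, B->BB, C->CA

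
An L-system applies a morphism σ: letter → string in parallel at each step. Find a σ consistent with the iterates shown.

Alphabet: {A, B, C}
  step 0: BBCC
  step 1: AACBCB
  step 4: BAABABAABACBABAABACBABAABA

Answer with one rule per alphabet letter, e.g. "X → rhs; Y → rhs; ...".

A->BA, B->A, C->CB

  step 0 ⇒ step 1: BBCC ⇒ A·A·CB·CB
    B ↦ A
    C ↦ CB
    A ↦ BA  (constrained at step 1)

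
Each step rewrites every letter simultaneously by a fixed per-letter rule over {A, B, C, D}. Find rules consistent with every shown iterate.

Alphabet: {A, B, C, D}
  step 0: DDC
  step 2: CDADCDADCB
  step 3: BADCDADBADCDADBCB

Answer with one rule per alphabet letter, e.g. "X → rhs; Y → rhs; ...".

  step 2 ⇒ step 3: CDADCDADCB ⇒ B·AD·CD·AD·B·AD·CD·AD·B·CB
    A ↦ CD
    B ↦ CB
    C ↦ B
    D ↦ AD

A->CD, B->CB, C->B, D->AD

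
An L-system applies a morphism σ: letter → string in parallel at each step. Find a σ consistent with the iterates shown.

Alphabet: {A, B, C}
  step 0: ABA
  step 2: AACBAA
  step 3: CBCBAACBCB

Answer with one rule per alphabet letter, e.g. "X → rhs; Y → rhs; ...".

  step 2 ⇒ step 3: AACBAA ⇒ CB·CB·A·A·CB·CB
    A ↦ CB
    B ↦ A
    C ↦ A

A->CB, B->A, C->A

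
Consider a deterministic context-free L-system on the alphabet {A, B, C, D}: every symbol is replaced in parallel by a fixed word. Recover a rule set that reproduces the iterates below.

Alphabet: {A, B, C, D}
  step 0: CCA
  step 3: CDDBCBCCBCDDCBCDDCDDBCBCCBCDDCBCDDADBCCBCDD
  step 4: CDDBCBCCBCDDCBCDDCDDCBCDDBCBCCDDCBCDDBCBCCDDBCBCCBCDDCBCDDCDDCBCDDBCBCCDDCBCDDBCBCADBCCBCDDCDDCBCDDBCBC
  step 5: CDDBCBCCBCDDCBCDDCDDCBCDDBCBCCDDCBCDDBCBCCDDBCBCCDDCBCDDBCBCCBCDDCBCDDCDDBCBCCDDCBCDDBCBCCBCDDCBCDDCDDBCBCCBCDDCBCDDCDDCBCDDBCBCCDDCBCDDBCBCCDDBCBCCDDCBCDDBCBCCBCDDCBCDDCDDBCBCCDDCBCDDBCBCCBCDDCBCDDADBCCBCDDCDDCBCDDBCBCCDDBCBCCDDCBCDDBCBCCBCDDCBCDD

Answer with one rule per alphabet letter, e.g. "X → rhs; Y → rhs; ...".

  step 4 ⇒ step 5: CDDBCBCCBCDDCBCDDCDDCBCDDBCBCCDDCBCDDBCBCCDDBCBCCBCDDCBCDDCDDCBCDDBCBCCDDCBCDDBCBCADBCCBCDDCDDCBCDDBCBC ⇒ CDD·BC·BC·CB·CDD·CB·CDD·CDD·CB·CDD·BC·BC·CDD·CB·CDD·BC·BC·CDD·BC·BC·CDD·CB·CDD·BC·BC·CB·CDD·CB·CDD·CDD·BC·BC·CDD·CB·CDD·BC·BC·CB·CDD·CB·CDD·CDD·BC·BC·CB·CDD·CB·CDD·CDD·CB·CDD·BC·BC·CDD·CB·CDD·BC·BC·CDD·BC·BC·CDD·CB·CDD·BC·BC·CB·CDD·CB·CDD·CDD·BC·BC·CDD·CB·CDD·BC·BC·CB·CDD·CB·CDD·AD·BC·CB·CDD·CDD·CB·CDD·BC·BC·CDD·BC·BC·CDD·CB·CDD·BC·BC·CB·CDD·CB·CDD
    A ↦ AD
    B ↦ CB
    C ↦ CDD
    D ↦ BC

A->AD, B->CB, C->CDD, D->BC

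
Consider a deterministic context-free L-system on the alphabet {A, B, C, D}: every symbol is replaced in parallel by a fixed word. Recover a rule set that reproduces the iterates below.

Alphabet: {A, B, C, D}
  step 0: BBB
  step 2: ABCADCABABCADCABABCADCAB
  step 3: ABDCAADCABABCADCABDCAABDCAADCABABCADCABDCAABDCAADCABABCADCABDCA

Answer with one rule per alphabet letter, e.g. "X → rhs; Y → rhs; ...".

  step 2 ⇒ step 3: ABCADCABABCADCABABCADCAB ⇒ AB·DCA·ADC·AB·ABC·ADC·AB·DCA·AB·DCA·ADC·AB·ABC·ADC·AB·DCA·AB·DCA·ADC·AB·ABC·ADC·AB·DCA
    A ↦ AB
    B ↦ DCA
    C ↦ ADC
    D ↦ ABC

A->AB, B->DCA, C->ADC, D->ABC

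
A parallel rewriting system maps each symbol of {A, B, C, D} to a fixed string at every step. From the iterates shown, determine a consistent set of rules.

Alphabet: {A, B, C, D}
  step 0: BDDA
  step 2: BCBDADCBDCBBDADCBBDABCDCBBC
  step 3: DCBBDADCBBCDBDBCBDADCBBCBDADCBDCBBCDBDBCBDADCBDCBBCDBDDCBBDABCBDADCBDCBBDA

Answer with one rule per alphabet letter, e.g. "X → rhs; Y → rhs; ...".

  step 2 ⇒ step 3: BCBDADCBDCBBDADCBBDABCDCBBC ⇒ DCB·BDA·DCB·BC·DBD·BC·BDA·DCB·BC·BDA·DCB·DCB·BC·DBD·BC·BDA·DCB·DCB·BC·DBD·DCB·BDA·BC·BDA·DCB·DCB·BDA
    A ↦ DBD
    B ↦ DCB
    C ↦ BDA
    D ↦ BC

A->DBD, B->DCB, C->BDA, D->BC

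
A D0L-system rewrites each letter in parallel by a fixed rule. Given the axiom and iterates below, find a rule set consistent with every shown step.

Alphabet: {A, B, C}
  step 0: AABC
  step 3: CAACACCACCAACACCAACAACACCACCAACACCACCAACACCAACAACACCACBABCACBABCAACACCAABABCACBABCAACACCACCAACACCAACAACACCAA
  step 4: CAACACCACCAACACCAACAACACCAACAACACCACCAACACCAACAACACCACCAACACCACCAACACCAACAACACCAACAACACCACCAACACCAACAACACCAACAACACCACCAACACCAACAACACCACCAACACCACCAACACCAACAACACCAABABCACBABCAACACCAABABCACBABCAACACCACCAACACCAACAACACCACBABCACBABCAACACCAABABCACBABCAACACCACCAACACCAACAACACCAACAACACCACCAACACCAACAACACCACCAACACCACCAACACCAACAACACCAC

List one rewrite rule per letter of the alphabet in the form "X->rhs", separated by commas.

  step 3 ⇒ step 4: CAACACCACCAACACCAACAACACCACCAACACCACCAACACCAACAACACCACBABCACBABCAACACCAABABCACBABCAACACCACCAACACCAACAACACCAA ⇒ CAA·CAC·CAC·CAA·CAC·CAA·CAA·CAC·CAA·CAA·CAC·CAC·CAA·CAC·CAA·CAA·CAC·CAC·CAA·CAC·CAC·CAA·CAC·CAA·CAA·CAC·CAA·CAA·CAC·CAC·CAA·CAC·CAA·CAA·CAC·CAA·CAA·CAC·CAC·CAA·CAC·CAA·CAA·CAC·CAC·CAA·CAC·CAC·CAA·CAC·CAA·CAA·CAC·CAA·BAB·CAC·BAB·CAA·CAC·CAA·BAB·CAC·BAB·CAA·CAC·CAC·CAA·CAC·CAA·CAA·CAC·CAC·BAB·CAC·BAB·CAA·CAC·CAA·BAB·CAC·BAB·CAA·CAC·CAC·CAA·CAC·CAA·CAA·CAC·CAA·CAA·CAC·CAC·CAA·CAC·CAA·CAA·CAC·CAC·CAA·CAC·CAC·CAA·CAC·CAA·CAA·CAC·CAC
    A ↦ CAC
    B ↦ BAB
    C ↦ CAA

A->CAC, B->BAB, C->CAA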